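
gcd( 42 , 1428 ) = 42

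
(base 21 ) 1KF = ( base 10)876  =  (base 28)138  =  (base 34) PQ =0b1101101100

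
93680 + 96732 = 190412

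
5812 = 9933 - 4121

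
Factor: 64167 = 3^1 * 73^1*293^1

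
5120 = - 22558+27678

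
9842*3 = 29526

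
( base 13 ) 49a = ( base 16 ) 323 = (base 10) 803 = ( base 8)1443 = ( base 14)415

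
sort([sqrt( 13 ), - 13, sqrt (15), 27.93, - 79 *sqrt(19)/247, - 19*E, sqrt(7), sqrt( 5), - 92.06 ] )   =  [ - 92.06, - 19*E, - 13,  -  79 * sqrt( 19)/247, sqrt( 5 ), sqrt( 7), sqrt( 13), sqrt( 15),  27.93]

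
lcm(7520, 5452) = 218080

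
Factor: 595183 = 595183^1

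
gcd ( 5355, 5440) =85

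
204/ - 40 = - 51/10 = - 5.10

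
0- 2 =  - 2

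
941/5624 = 941/5624=0.17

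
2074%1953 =121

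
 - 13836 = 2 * (-6918 ) 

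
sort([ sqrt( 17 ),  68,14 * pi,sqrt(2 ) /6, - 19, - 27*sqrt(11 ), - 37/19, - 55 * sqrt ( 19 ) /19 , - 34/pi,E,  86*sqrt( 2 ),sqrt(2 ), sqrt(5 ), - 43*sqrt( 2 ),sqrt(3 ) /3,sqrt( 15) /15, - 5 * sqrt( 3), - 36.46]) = [ - 27 * sqrt(11 ),  -  43*sqrt( 2 ), - 36.46, - 19, - 55*sqrt(19)/19, - 34/pi, -5*sqrt(3), - 37/19, sqrt(2)/6, sqrt( 15 )/15,sqrt ( 3 ) /3, sqrt ( 2 ),sqrt(5 ),E,sqrt( 17 ) , 14 * pi , 68,86 * sqrt( 2) ] 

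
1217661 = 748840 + 468821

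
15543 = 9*1727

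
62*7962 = 493644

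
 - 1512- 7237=- 8749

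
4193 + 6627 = 10820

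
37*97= 3589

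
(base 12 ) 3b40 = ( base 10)6816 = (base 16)1AA0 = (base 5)204231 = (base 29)831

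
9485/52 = 182 + 21/52 = 182.40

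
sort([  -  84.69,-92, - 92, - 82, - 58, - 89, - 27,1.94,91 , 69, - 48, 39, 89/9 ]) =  [-92 , - 92, - 89,-84.69, - 82, - 58, - 48 , - 27, 1.94,89/9, 39, 69,91]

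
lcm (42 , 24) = 168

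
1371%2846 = 1371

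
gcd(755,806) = 1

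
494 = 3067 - 2573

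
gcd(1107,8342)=1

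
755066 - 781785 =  - 26719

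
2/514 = 1/257 = 0.00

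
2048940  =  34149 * 60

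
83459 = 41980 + 41479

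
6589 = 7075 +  - 486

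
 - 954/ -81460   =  477/40730= 0.01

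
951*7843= 7458693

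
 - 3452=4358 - 7810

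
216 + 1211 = 1427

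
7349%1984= 1397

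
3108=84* 37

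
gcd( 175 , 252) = 7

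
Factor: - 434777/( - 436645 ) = 931/935 =5^ ( - 1)*7^2*11^( - 1)*17^(  -  1)*19^1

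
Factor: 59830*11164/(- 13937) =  - 667942120/13937 = - 2^3 *5^1*7^(-1 )  *  11^( -1)*31^1* 181^(  -  1)*193^1 *2791^1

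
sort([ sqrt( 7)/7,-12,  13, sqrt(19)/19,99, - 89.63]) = [ - 89.63, - 12 , sqrt( 19 ) /19, sqrt( 7)/7,13,  99]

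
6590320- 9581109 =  - 2990789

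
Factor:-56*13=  -2^3*7^1 * 13^1 = - 728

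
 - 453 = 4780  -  5233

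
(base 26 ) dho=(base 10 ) 9254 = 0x2426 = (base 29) B03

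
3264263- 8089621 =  - 4825358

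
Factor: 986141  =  13^1*31^1*2447^1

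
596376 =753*792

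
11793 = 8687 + 3106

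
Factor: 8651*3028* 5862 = 2^3*3^1*41^1 * 211^1*757^1 *977^1 = 153556426536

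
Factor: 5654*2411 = 2^1*11^1*257^1 * 2411^1 = 13631794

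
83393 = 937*89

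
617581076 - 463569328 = 154011748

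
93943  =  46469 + 47474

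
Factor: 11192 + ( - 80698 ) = - 2^1*23^1*1511^1 = - 69506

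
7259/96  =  7259/96 = 75.61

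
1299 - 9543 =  - 8244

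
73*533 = 38909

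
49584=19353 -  - 30231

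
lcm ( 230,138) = 690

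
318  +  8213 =8531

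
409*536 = 219224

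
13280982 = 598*22209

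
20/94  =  10/47 = 0.21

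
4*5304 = 21216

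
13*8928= 116064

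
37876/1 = 37876 = 37876.00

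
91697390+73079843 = 164777233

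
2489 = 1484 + 1005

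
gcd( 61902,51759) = 9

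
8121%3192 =1737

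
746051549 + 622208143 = 1368259692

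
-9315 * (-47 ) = 437805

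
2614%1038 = 538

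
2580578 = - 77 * ( -33514)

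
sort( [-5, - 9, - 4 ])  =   [ - 9, - 5, - 4]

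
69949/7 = 9992 + 5/7 = 9992.71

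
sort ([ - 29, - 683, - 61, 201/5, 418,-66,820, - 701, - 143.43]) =[ - 701, - 683,-143.43,-66, - 61, - 29, 201/5,  418, 820] 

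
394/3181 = 394/3181 = 0.12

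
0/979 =0 = 0.00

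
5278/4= 2639/2 = 1319.50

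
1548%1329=219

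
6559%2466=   1627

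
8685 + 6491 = 15176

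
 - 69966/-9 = 7774/1  =  7774.00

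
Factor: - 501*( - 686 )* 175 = 2^1 *3^1 * 5^2 *7^4 * 167^1 = 60145050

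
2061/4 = 2061/4 = 515.25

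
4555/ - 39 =-4555/39 = -116.79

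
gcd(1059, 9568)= 1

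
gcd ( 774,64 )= 2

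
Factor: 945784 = 2^3*7^1*16889^1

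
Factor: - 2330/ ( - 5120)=233/512 = 2^(  -  9 )*233^1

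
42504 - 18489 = 24015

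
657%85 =62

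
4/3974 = 2/1987 = 0.00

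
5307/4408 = 1 + 31/152 = 1.20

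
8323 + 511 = 8834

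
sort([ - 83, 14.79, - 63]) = [ - 83, - 63, 14.79]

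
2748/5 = 2748/5 = 549.60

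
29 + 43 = 72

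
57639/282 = 19213/94= 204.39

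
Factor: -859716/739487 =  - 2^2*3^2*7^(-1 )*11^1*13^1*149^(-1)*  167^1*709^( - 1)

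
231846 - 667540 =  - 435694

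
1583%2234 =1583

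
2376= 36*66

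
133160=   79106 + 54054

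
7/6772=7/6772=0.00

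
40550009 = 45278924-4728915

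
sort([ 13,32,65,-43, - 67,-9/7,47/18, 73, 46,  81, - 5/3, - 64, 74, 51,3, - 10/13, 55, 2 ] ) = [  -  67, - 64, - 43, - 5/3, - 9/7, - 10/13,2, 47/18 , 3,13, 32,46, 51, 55, 65, 73,74,81 ] 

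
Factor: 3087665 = 5^1*7^1*47^1*1877^1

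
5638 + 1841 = 7479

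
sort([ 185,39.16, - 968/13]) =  [ -968/13,39.16, 185]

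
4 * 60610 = 242440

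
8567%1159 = 454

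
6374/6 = 3187/3 = 1062.33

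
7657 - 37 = 7620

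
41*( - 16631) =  - 681871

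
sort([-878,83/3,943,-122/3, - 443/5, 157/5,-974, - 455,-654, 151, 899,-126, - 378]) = [ - 974,-878, - 654,-455 ,  -  378,-126,-443/5,-122/3, 83/3,157/5, 151,  899, 943 ] 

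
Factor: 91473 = 3^1*30491^1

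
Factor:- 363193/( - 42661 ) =23^1*37^ (-1 )*1153^( - 1 )*15791^1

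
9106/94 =4553/47= 96.87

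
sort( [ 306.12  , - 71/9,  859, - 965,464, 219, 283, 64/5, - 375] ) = [ - 965,- 375, -71/9, 64/5 , 219, 283, 306.12, 464, 859] 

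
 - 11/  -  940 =11/940 = 0.01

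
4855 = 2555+2300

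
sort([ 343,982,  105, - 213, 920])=[-213, 105, 343, 920, 982 ] 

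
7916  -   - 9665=17581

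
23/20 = 23/20= 1.15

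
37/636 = 37/636 =0.06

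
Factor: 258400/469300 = 2^3*13^( - 1)*17^1*19^( - 1) = 136/247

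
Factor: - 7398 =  - 2^1 * 3^3 * 137^1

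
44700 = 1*44700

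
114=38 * 3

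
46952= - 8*(  -  5869) 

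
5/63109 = 5/63109=0.00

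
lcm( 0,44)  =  0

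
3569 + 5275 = 8844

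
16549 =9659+6890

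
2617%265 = 232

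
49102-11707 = 37395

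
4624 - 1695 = 2929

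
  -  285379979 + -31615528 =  - 316995507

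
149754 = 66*2269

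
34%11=1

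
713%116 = 17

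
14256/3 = 4752 = 4752.00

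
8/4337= 8/4337 = 0.00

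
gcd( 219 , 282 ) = 3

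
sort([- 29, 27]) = [-29, 27]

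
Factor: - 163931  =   - 17^1*9643^1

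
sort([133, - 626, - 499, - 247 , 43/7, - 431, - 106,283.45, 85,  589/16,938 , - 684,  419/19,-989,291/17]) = [ - 989, - 684, - 626, - 499, - 431, - 247, - 106,43/7,291/17,419/19, 589/16, 85,133,283.45, 938]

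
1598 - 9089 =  - 7491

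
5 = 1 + 4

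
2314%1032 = 250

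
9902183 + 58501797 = 68403980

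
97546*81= 7901226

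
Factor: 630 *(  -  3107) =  - 2^1*3^2*5^1*7^1  *13^1*239^1 = - 1957410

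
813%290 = 233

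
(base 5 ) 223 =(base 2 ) 111111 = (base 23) 2H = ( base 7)120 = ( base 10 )63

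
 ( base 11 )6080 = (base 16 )1f8a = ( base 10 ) 8074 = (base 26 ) boe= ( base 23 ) f61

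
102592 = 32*3206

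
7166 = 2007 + 5159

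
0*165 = 0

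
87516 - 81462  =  6054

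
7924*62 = 491288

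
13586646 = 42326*321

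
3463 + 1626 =5089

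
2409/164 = 2409/164 = 14.69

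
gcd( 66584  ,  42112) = 56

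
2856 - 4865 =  - 2009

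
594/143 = 4 + 2/13 =4.15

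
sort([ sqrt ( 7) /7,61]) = [ sqrt(7)/7, 61]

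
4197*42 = 176274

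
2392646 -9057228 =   -  6664582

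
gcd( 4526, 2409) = 73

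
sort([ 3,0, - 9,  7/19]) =[ - 9  ,  0,  7/19,3] 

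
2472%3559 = 2472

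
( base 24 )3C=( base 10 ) 84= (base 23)3f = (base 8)124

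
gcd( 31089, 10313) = 1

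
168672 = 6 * 28112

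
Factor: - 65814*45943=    - 2^1*3^1 *7^1*1567^1 *45943^1 = -3023692602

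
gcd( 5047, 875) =7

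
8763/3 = 2921 = 2921.00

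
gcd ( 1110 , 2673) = 3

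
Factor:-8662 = - 2^1*61^1*71^1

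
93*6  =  558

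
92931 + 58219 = 151150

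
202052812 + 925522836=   1127575648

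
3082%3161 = 3082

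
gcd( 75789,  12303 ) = 9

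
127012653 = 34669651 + 92343002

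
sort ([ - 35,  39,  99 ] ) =[ - 35,39,99]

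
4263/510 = 8  +  61/170 = 8.36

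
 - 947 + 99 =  - 848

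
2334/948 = 389/158 = 2.46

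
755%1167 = 755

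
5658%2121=1416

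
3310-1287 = 2023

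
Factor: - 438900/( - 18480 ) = 2^ ( - 2) * 5^1*19^1 =95/4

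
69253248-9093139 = 60160109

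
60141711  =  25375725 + 34765986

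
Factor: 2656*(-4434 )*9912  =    -  116730690048  =  - 2^9*3^2*7^1*59^1*83^1*739^1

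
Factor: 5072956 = 2^2 * 7^1*103^1*1759^1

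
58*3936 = 228288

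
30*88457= 2653710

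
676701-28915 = 647786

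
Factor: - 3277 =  - 29^1*113^1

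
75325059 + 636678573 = 712003632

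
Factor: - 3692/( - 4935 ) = 2^2* 3^( - 1 ) *5^( - 1)*7^( - 1)* 13^1*47^( - 1 )*71^1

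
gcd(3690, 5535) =1845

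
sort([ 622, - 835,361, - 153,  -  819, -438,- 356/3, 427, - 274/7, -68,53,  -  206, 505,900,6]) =[-835,-819, - 438, - 206,- 153, - 356/3, - 68,  -  274/7, 6,53, 361,427,505, 622,900 ] 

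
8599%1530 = 949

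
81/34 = 2 + 13/34 = 2.38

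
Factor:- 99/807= -33/269  =  - 3^1*11^1*269^( - 1)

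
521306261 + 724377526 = 1245683787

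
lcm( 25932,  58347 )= 233388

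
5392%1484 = 940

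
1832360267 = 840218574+992141693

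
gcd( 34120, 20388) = 4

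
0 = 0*( - 13259)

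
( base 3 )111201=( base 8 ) 562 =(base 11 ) 307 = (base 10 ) 370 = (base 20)IA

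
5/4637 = 5/4637 = 0.00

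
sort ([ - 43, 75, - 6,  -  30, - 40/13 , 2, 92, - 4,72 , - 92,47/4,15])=[ -92,-43,- 30, - 6, - 4, - 40/13, 2, 47/4, 15, 72,75, 92]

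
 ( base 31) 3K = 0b1110001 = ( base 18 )65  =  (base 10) 113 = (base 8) 161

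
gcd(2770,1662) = 554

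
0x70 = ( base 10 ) 112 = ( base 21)57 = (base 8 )160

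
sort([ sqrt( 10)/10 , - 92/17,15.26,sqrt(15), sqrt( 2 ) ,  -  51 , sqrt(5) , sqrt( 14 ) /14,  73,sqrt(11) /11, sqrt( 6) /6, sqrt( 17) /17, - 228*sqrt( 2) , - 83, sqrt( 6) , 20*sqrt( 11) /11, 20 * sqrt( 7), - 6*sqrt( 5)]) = [ - 228 * sqrt( 2), - 83,  -  51, - 6*sqrt( 5), - 92/17, sqrt ( 17)/17, sqrt(14 ) /14,sqrt( 11)/11, sqrt ( 10 )/10, sqrt(6 ) /6, sqrt( 2), sqrt( 5),sqrt( 6), sqrt( 15),20*sqrt( 11 ) /11,15.26,20*sqrt(7 ),  73 ] 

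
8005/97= 82 + 51/97 = 82.53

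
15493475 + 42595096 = 58088571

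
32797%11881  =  9035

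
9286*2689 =24970054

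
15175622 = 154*98543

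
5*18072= 90360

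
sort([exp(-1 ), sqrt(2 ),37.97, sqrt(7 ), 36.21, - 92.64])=[- 92.64,exp( - 1 ),sqrt( 2), sqrt( 7 ), 36.21,37.97 ] 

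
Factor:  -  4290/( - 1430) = 3^1 = 3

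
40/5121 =40/5121 = 0.01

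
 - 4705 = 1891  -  6596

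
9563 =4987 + 4576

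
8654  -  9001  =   - 347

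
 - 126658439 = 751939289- 878597728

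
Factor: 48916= 2^2 *7^1*1747^1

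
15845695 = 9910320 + 5935375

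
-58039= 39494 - 97533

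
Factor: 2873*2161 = 13^2*17^1* 2161^1 = 6208553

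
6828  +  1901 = 8729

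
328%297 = 31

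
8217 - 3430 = 4787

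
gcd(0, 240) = 240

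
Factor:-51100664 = - 2^3 * 23^1 * 167^1*1663^1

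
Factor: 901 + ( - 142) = 759 = 3^1 * 11^1*23^1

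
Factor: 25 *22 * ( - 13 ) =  - 7150 = - 2^1 * 5^2*11^1*13^1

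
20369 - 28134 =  - 7765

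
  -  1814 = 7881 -9695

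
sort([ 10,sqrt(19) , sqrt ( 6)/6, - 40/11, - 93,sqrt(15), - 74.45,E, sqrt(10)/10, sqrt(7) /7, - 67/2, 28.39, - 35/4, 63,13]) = [-93, - 74.45, - 67/2, - 35/4, - 40/11, sqrt( 10 )/10, sqrt(7)/7,sqrt( 6)/6  ,  E,sqrt( 15), sqrt(19), 10, 13, 28.39, 63]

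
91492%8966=1832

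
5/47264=5/47264 = 0.00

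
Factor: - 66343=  - 66343^1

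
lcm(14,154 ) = 154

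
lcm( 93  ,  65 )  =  6045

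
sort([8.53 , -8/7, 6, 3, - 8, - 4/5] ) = [ - 8, - 8/7,-4/5, 3,6, 8.53 ] 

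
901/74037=901/74037 = 0.01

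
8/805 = 8/805  =  0.01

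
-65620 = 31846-97466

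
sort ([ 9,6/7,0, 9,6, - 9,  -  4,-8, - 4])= [-9,-8, - 4, - 4,0 , 6/7,6, 9, 9] 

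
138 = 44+94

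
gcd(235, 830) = 5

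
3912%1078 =678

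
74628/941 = 74628/941 = 79.31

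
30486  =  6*5081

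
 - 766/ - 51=15+1/51 = 15.02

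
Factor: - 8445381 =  - 3^1*7^1* 397^1*1013^1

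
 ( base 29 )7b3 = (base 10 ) 6209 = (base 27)8dq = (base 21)e1e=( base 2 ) 1100001000001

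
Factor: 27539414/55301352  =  2^( -2 )*3^( - 1 ) * 7^1 * 1967101^1*2304223^(  -  1) = 13769707/27650676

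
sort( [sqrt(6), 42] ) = [ sqrt(6), 42]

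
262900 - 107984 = 154916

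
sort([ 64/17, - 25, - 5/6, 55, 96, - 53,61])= [ - 53, - 25,  -  5/6, 64/17,55,61, 96]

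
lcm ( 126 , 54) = 378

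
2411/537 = 2411/537 = 4.49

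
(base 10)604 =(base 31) jf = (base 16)25c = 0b1001011100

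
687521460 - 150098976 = 537422484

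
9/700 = 9/700 = 0.01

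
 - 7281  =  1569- 8850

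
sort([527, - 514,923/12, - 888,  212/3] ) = [ - 888, - 514,212/3,923/12, 527 ]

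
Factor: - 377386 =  - 2^1*188693^1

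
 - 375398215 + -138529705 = -513927920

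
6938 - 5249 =1689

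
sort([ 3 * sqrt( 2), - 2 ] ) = [ - 2, 3*sqrt( 2)]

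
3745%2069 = 1676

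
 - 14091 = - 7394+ - 6697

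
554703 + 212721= 767424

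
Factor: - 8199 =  - 3^2*911^1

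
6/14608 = 3/7304 = 0.00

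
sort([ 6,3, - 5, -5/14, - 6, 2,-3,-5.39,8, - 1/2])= [  -  6, - 5.39, - 5, - 3 ,-1/2,-5/14, 2, 3,6, 8] 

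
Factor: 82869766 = 2^1*7^1*5919269^1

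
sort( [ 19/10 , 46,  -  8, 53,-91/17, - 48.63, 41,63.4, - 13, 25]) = [ - 48.63, - 13 ,-8, - 91/17, 19/10 , 25, 41,46 , 53 , 63.4]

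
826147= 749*1103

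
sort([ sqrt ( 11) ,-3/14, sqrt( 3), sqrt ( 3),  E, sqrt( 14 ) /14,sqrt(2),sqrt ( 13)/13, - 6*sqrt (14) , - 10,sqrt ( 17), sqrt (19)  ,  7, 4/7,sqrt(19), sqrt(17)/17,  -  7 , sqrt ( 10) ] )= [-6*sqrt( 14 ), - 10, - 7, - 3/14 , sqrt(17)/17 , sqrt ( 14)/14, sqrt(13 ) /13,4/7, sqrt(2 ), sqrt ( 3) , sqrt( 3),E,sqrt( 10), sqrt(11 ),sqrt(17),sqrt (19 ), sqrt( 19) , 7]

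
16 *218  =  3488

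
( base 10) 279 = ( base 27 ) a9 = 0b100010111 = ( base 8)427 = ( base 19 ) ed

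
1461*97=141717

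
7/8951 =7/8951= 0.00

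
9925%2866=1327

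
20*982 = 19640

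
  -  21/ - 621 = 7/207  =  0.03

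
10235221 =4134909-  -  6100312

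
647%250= 147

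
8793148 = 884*9947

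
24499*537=13155963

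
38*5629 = 213902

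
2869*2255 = 6469595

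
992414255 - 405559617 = 586854638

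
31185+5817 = 37002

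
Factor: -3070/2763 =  - 10/9 =- 2^1 * 3^ ( - 2 )*5^1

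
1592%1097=495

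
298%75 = 73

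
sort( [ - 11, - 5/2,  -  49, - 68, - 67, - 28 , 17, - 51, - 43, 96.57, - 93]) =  [ - 93,-68, - 67, - 51 , - 49, - 43 , - 28, - 11 , - 5/2, 17 , 96.57 ] 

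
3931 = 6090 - 2159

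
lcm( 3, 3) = 3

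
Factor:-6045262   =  -2^1 * 137^1*22063^1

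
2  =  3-1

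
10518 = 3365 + 7153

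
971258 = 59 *16462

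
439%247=192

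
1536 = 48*32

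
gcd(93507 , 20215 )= 1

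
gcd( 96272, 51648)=16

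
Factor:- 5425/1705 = - 35/11 = - 5^1  *  7^1*11^( - 1) 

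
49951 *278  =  13886378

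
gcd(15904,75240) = 8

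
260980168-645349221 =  - 384369053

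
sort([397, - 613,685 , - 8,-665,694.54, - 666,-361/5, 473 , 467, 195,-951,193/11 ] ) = [-951, - 666, - 665,-613, - 361/5 , - 8,193/11,  195, 397,467,473,685,694.54] 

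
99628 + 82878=182506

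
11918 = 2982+8936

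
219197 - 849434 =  - 630237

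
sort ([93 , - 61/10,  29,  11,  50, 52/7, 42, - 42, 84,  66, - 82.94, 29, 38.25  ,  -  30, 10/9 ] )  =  [ - 82.94, - 42,-30 ,  -  61/10, 10/9,52/7 , 11,29, 29, 38.25, 42, 50,66,  84, 93 ]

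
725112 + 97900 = 823012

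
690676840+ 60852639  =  751529479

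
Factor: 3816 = 2^3*3^2*53^1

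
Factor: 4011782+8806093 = 3^1*5^3*7^1*19^1*257^1 = 12817875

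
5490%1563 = 801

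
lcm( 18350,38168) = 954200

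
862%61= 8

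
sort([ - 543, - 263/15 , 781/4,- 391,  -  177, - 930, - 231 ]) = [- 930, - 543, - 391,  -  231, - 177, - 263/15,781/4 ]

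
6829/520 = 13 + 69/520 = 13.13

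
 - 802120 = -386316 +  - 415804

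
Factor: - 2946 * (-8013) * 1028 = 2^3 * 3^2*257^1 * 491^1*2671^1 = 24267274344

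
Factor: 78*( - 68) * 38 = - 201552 =- 2^4*3^1*13^1 *17^1 * 19^1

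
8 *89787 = 718296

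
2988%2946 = 42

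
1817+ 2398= 4215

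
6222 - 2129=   4093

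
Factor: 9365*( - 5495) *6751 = - 347411016925 = -  5^2 * 7^1*43^1*157^2*1873^1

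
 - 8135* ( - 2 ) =16270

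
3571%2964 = 607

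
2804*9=25236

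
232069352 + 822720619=1054789971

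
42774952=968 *44189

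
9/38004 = 3/12668 = 0.00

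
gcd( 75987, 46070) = 1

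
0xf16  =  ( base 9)5261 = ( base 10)3862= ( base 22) 7LC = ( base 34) 3bk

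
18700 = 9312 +9388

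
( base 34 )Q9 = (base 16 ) 37D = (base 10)893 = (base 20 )24D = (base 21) 20B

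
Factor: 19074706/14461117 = 2^1*7^1*11^ ( - 1 )*37^( -1)*35531^ ( - 1 )*1362479^1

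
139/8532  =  139/8532 = 0.02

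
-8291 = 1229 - 9520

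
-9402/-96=97 + 15/16=97.94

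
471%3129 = 471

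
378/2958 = 63/493 = 0.13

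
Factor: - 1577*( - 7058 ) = 11130466=2^1*19^1*83^1*3529^1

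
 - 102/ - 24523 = 102/24523 = 0.00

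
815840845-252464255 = 563376590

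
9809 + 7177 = 16986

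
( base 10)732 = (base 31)NJ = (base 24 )16c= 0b1011011100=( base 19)20a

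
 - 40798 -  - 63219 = 22421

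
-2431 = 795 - 3226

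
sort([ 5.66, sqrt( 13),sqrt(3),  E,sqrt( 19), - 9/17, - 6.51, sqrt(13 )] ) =[ - 6.51, - 9/17 , sqrt( 3 ),E, sqrt( 13 ),sqrt (13) , sqrt ( 19 ) , 5.66]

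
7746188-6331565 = 1414623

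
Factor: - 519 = - 3^1*173^1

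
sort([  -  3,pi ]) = [ - 3,pi ] 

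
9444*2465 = 23279460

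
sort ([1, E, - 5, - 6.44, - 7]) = [ - 7,  -  6.44, - 5,1, E]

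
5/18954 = 5/18954  =  0.00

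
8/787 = 8/787 = 0.01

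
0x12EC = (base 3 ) 20122102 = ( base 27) 6HB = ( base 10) 4844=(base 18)EH2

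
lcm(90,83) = 7470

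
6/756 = 1/126= 0.01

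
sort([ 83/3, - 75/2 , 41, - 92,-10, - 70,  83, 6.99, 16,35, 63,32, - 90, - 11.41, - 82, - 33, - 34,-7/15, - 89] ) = [ - 92, - 90,-89,-82, - 70, - 75/2, - 34, - 33 , - 11.41, - 10, - 7/15,  6.99, 16,83/3  ,  32, 35 , 41, 63,  83]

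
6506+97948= 104454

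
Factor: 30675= 3^1*5^2*409^1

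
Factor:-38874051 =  - 3^2 * 4319339^1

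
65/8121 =65/8121 = 0.01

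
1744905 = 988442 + 756463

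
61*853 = 52033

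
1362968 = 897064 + 465904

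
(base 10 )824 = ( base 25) 17O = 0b1100111000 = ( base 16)338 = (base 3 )1010112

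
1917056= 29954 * 64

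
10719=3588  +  7131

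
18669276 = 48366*386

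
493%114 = 37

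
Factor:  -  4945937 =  - 4945937^1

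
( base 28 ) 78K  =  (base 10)5732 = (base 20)E6C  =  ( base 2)1011001100100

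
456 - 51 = 405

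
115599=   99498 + 16101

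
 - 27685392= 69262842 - 96948234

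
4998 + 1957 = 6955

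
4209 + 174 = 4383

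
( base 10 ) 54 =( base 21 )2c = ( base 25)24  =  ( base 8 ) 66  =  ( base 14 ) 3C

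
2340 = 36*65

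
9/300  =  3/100 = 0.03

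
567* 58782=33329394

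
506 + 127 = 633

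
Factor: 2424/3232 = 3/4 = 2^( -2)*3^1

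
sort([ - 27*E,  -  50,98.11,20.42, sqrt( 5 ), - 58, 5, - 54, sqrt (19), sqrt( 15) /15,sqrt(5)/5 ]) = [ - 27 * E, - 58, - 54, - 50,sqrt(15) /15, sqrt( 5)/5,sqrt( 5),sqrt (19 ),5,20.42, 98.11]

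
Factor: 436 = 2^2*109^1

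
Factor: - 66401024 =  - 2^8 * 259379^1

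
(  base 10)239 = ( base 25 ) 9e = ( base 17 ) e1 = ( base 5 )1424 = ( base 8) 357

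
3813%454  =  181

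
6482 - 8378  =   - 1896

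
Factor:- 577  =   -577^1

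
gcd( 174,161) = 1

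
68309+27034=95343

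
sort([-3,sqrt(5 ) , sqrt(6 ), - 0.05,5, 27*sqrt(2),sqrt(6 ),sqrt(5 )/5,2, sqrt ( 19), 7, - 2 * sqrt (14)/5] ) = [-3, - 2*sqrt( 14)/5 , - 0.05,  sqrt(5)/5,2,sqrt (5), sqrt(6), sqrt(6),sqrt ( 19), 5,7,  27*sqrt( 2 )]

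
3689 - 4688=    - 999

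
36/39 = 12/13 = 0.92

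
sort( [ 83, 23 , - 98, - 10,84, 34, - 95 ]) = [ - 98, - 95, - 10,23,34, 83,84 ]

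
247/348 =247/348 =0.71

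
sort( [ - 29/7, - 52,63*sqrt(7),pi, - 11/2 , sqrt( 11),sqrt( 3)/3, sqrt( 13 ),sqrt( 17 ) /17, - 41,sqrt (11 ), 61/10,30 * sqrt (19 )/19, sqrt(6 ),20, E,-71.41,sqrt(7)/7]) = [ - 71.41, - 52, - 41, - 11/2, - 29/7, sqrt( 17)/17, sqrt( 7)/7 , sqrt( 3)/3,sqrt(6), E, pi,sqrt(11),sqrt( 11 ),sqrt(13),61/10,30*sqrt(19 ) /19 , 20,  63*sqrt(7 ) ] 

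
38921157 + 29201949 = 68123106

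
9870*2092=20648040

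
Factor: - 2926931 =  - 7^1*19^1*59^1*373^1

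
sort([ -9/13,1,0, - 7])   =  [ - 7,-9/13,0, 1]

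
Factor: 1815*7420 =2^2*3^1 *5^2 * 7^1*11^2*53^1 = 13467300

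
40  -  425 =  -385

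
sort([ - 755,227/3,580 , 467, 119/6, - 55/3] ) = [ - 755, - 55/3, 119/6,227/3, 467,580]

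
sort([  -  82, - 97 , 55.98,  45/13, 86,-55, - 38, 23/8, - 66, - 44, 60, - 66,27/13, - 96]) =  [ - 97, - 96,  -  82, - 66, - 66,-55, - 44, - 38,  27/13,23/8,  45/13,55.98 , 60,86 ]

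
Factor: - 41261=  - 11^3 * 31^1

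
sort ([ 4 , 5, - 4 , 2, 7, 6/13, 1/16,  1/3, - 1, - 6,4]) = [ - 6, - 4 ,-1 , 1/16,  1/3,6/13, 2,4, 4, 5, 7]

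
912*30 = 27360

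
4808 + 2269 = 7077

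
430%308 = 122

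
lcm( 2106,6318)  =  6318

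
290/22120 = 29/2212 = 0.01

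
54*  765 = 41310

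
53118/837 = 63  +  43/93 =63.46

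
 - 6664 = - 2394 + -4270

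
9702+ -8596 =1106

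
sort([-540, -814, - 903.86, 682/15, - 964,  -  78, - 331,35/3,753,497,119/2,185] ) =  [ - 964 , - 903.86,-814,  -  540, - 331, - 78 , 35/3,  682/15, 119/2,185 , 497,753]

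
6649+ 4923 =11572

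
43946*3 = 131838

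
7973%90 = 53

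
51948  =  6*8658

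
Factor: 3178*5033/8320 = 2^( - 6 ) * 5^(  -  1 ) * 7^2*13^ (-1) * 227^1*  719^1 = 7997437/4160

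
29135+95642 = 124777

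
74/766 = 37/383  =  0.10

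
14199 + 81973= 96172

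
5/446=5/446 = 0.01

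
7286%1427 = 151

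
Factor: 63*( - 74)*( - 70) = 326340 = 2^2 *3^2*5^1*7^2*37^1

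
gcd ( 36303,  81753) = 3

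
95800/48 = 11975/6 =1995.83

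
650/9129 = 650/9129 = 0.07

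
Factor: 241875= 3^2*5^4*43^1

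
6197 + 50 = 6247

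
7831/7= 1118 + 5/7 = 1118.71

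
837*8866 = 7420842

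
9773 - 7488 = 2285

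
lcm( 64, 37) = 2368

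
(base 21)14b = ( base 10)536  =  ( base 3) 201212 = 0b1000011000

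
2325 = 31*75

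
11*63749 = 701239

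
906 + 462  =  1368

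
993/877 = 993/877 = 1.13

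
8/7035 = 8/7035 = 0.00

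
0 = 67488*0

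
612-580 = 32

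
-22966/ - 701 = 22966/701= 32.76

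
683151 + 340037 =1023188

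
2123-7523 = -5400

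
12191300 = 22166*550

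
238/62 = 3+ 26/31 = 3.84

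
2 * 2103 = 4206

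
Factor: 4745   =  5^1*13^1*73^1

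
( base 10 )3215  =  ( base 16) c8f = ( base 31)3AM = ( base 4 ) 302033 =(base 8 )6217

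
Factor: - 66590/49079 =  - 2^1 *5^1*17^( -1 )  *  2887^( - 1)*6659^1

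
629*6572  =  4133788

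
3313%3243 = 70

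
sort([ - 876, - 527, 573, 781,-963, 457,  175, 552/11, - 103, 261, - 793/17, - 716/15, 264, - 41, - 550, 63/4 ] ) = [ - 963, - 876, -550, - 527,-103,-716/15, - 793/17, - 41 , 63/4, 552/11 , 175,  261,264, 457, 573,781]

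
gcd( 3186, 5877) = 9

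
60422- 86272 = - 25850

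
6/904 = 3/452 = 0.01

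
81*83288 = 6746328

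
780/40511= 780/40511 = 0.02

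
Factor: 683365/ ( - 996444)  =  -2^(  -  2 )*3^( - 2)*5^1*89^(-1)*97^1*311^ (  -  1 )*1409^1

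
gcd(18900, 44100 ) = 6300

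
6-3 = 3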